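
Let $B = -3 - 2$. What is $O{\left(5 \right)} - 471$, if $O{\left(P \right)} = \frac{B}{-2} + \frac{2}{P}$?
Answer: $- \frac{4681}{10} \approx -468.1$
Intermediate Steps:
$B = -5$ ($B = -3 - 2 = -5$)
$O{\left(P \right)} = \frac{5}{2} + \frac{2}{P}$ ($O{\left(P \right)} = - \frac{5}{-2} + \frac{2}{P} = \left(-5\right) \left(- \frac{1}{2}\right) + \frac{2}{P} = \frac{5}{2} + \frac{2}{P}$)
$O{\left(5 \right)} - 471 = \left(\frac{5}{2} + \frac{2}{5}\right) - 471 = \frac{29}{10} - 471 = - \frac{4681}{10}$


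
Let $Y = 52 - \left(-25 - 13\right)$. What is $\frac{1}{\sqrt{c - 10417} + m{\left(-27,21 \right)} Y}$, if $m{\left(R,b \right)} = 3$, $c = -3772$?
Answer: $\frac{270}{87089} - \frac{i \sqrt{14189}}{87089} \approx 0.0031003 - 0.0013678 i$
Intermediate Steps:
$Y = 90$ ($Y = 52 - \left(-25 - 13\right) = 52 - -38 = 52 + 38 = 90$)
$\frac{1}{\sqrt{c - 10417} + m{\left(-27,21 \right)} Y} = \frac{1}{\sqrt{-3772 - 10417} + 3 \cdot 90} = \frac{1}{\sqrt{-14189} + 270} = \frac{1}{i \sqrt{14189} + 270} = \frac{1}{270 + i \sqrt{14189}}$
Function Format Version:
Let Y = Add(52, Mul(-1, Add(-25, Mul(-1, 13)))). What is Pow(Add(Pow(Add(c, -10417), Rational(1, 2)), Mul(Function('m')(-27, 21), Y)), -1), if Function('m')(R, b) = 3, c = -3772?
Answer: Add(Rational(270, 87089), Mul(Rational(-1, 87089), I, Pow(14189, Rational(1, 2)))) ≈ Add(0.0031003, Mul(-0.0013678, I))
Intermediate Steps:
Y = 90 (Y = Add(52, Mul(-1, Add(-25, -13))) = Add(52, Mul(-1, -38)) = Add(52, 38) = 90)
Pow(Add(Pow(Add(c, -10417), Rational(1, 2)), Mul(Function('m')(-27, 21), Y)), -1) = Pow(Add(Pow(Add(-3772, -10417), Rational(1, 2)), Mul(3, 90)), -1) = Pow(Add(Pow(-14189, Rational(1, 2)), 270), -1) = Pow(Add(Mul(I, Pow(14189, Rational(1, 2))), 270), -1) = Pow(Add(270, Mul(I, Pow(14189, Rational(1, 2)))), -1)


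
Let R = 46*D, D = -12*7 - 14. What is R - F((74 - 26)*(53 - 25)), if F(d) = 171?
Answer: -4679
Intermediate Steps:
D = -98 (D = -84 - 14 = -98)
R = -4508 (R = 46*(-98) = -4508)
R - F((74 - 26)*(53 - 25)) = -4508 - 1*171 = -4508 - 171 = -4679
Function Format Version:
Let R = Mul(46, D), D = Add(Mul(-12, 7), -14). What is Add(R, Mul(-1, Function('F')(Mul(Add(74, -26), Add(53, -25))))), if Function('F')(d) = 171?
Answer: -4679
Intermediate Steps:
D = -98 (D = Add(-84, -14) = -98)
R = -4508 (R = Mul(46, -98) = -4508)
Add(R, Mul(-1, Function('F')(Mul(Add(74, -26), Add(53, -25))))) = Add(-4508, Mul(-1, 171)) = Add(-4508, -171) = -4679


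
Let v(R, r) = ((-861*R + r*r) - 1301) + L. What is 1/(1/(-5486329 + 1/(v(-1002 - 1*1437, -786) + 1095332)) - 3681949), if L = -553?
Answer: -20909787860236/76988772502211891217 ≈ -2.7160e-7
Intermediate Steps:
v(R, r) = -1854 + r**2 - 861*R (v(R, r) = ((-861*R + r*r) - 1301) - 553 = ((-861*R + r**2) - 1301) - 553 = ((r**2 - 861*R) - 1301) - 553 = (-1301 + r**2 - 861*R) - 553 = -1854 + r**2 - 861*R)
1/(1/(-5486329 + 1/(v(-1002 - 1*1437, -786) + 1095332)) - 3681949) = 1/(1/(-5486329 + 1/((-1854 + (-786)**2 - 861*(-1002 - 1*1437)) + 1095332)) - 3681949) = 1/(1/(-5486329 + 1/((-1854 + 617796 - 861*(-1002 - 1437)) + 1095332)) - 3681949) = 1/(1/(-5486329 + 1/((-1854 + 617796 - 861*(-2439)) + 1095332)) - 3681949) = 1/(1/(-5486329 + 1/((-1854 + 617796 + 2099979) + 1095332)) - 3681949) = 1/(1/(-5486329 + 1/(2715921 + 1095332)) - 3681949) = 1/(1/(-5486329 + 1/3811253) - 3681949) = 1/(1/(-20909787860236/3811253) - 3681949) = 1/(-3811253/20909787860236 - 3681949) = 1/(-76988772502211891217/20909787860236) = -20909787860236/76988772502211891217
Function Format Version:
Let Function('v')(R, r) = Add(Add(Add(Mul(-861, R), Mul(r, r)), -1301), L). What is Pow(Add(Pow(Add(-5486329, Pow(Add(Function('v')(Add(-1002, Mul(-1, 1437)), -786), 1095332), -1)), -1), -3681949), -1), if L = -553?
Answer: Rational(-20909787860236, 76988772502211891217) ≈ -2.7160e-7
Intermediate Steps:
Function('v')(R, r) = Add(-1854, Pow(r, 2), Mul(-861, R)) (Function('v')(R, r) = Add(Add(Add(Mul(-861, R), Mul(r, r)), -1301), -553) = Add(Add(Add(Mul(-861, R), Pow(r, 2)), -1301), -553) = Add(Add(Add(Pow(r, 2), Mul(-861, R)), -1301), -553) = Add(Add(-1301, Pow(r, 2), Mul(-861, R)), -553) = Add(-1854, Pow(r, 2), Mul(-861, R)))
Pow(Add(Pow(Add(-5486329, Pow(Add(Function('v')(Add(-1002, Mul(-1, 1437)), -786), 1095332), -1)), -1), -3681949), -1) = Pow(Add(Pow(Add(-5486329, Pow(Add(Add(-1854, Pow(-786, 2), Mul(-861, Add(-1002, Mul(-1, 1437)))), 1095332), -1)), -1), -3681949), -1) = Pow(Add(Pow(Add(-5486329, Pow(Add(Add(-1854, 617796, Mul(-861, Add(-1002, -1437))), 1095332), -1)), -1), -3681949), -1) = Pow(Add(Pow(Add(-5486329, Pow(Add(Add(-1854, 617796, Mul(-861, -2439)), 1095332), -1)), -1), -3681949), -1) = Pow(Add(Pow(Add(-5486329, Pow(Add(Add(-1854, 617796, 2099979), 1095332), -1)), -1), -3681949), -1) = Pow(Add(Pow(Add(-5486329, Pow(Add(2715921, 1095332), -1)), -1), -3681949), -1) = Pow(Add(Pow(Add(-5486329, Pow(3811253, -1)), -1), -3681949), -1) = Pow(Add(Pow(Add(-5486329, Rational(1, 3811253)), -1), -3681949), -1) = Pow(Add(Pow(Rational(-20909787860236, 3811253), -1), -3681949), -1) = Pow(Add(Rational(-3811253, 20909787860236), -3681949), -1) = Pow(Rational(-76988772502211891217, 20909787860236), -1) = Rational(-20909787860236, 76988772502211891217)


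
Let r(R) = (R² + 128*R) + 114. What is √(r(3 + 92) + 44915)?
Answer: √66214 ≈ 257.32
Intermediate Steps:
r(R) = 114 + R² + 128*R
√(r(3 + 92) + 44915) = √((114 + (3 + 92)² + 128*(3 + 92)) + 44915) = √((114 + 95² + 128*95) + 44915) = √((114 + 9025 + 12160) + 44915) = √(21299 + 44915) = √66214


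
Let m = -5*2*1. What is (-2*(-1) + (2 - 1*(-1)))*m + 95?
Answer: 45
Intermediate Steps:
m = -10 (m = -10*1 = -10)
(-2*(-1) + (2 - 1*(-1)))*m + 95 = (-2*(-1) + (2 - 1*(-1)))*(-10) + 95 = (2 + (2 + 1))*(-10) + 95 = (2 + 3)*(-10) + 95 = 5*(-10) + 95 = -50 + 95 = 45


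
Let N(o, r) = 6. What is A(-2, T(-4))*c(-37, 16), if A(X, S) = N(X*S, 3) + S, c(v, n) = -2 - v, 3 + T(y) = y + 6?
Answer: 175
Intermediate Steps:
T(y) = 3 + y (T(y) = -3 + (y + 6) = -3 + (6 + y) = 3 + y)
A(X, S) = 6 + S
A(-2, T(-4))*c(-37, 16) = (6 + (3 - 4))*(-2 - 1*(-37)) = (6 - 1)*(-2 + 37) = 5*35 = 175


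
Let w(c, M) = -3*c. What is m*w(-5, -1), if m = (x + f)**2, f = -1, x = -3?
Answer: 240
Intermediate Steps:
m = 16 (m = (-3 - 1)**2 = (-4)**2 = 16)
m*w(-5, -1) = 16*(-3*(-5)) = 16*15 = 240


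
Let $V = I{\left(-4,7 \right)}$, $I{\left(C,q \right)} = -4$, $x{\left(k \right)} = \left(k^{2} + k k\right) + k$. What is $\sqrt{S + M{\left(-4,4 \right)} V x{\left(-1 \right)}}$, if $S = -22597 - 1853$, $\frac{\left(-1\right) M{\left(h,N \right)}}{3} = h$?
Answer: $3 i \sqrt{2722} \approx 156.52 i$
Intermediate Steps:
$x{\left(k \right)} = k + 2 k^{2}$ ($x{\left(k \right)} = \left(k^{2} + k^{2}\right) + k = 2 k^{2} + k = k + 2 k^{2}$)
$M{\left(h,N \right)} = - 3 h$
$V = -4$
$S = -24450$
$\sqrt{S + M{\left(-4,4 \right)} V x{\left(-1 \right)}} = \sqrt{-24450 + \left(-3\right) \left(-4\right) \left(-4\right) \left(- (1 + 2 \left(-1\right))\right)} = \sqrt{-24450 + 12 \left(-4\right) \left(- (1 - 2)\right)} = \sqrt{-24450 - 48 \left(\left(-1\right) \left(-1\right)\right)} = \sqrt{-24450 - 48} = \sqrt{-24498} = 3 i \sqrt{2722}$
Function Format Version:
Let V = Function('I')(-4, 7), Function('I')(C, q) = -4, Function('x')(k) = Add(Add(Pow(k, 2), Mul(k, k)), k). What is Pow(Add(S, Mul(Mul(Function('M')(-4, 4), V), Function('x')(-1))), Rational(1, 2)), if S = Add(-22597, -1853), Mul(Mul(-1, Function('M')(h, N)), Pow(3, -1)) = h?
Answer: Mul(3, I, Pow(2722, Rational(1, 2))) ≈ Mul(156.52, I)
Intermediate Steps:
Function('x')(k) = Add(k, Mul(2, Pow(k, 2))) (Function('x')(k) = Add(Add(Pow(k, 2), Pow(k, 2)), k) = Add(Mul(2, Pow(k, 2)), k) = Add(k, Mul(2, Pow(k, 2))))
Function('M')(h, N) = Mul(-3, h)
V = -4
S = -24450
Pow(Add(S, Mul(Mul(Function('M')(-4, 4), V), Function('x')(-1))), Rational(1, 2)) = Pow(Add(-24450, Mul(Mul(Mul(-3, -4), -4), Mul(-1, Add(1, Mul(2, -1))))), Rational(1, 2)) = Pow(Add(-24450, Mul(Mul(12, -4), Mul(-1, Add(1, -2)))), Rational(1, 2)) = Pow(Add(-24450, Mul(-48, Mul(-1, -1))), Rational(1, 2)) = Pow(Add(-24450, Mul(-48, 1)), Rational(1, 2)) = Pow(Add(-24450, -48), Rational(1, 2)) = Pow(-24498, Rational(1, 2)) = Mul(3, I, Pow(2722, Rational(1, 2)))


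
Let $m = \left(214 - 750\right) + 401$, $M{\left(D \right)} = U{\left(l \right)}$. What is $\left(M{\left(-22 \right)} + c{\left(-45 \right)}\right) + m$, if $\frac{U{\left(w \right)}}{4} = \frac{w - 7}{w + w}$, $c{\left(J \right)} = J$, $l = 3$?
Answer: $- \frac{548}{3} \approx -182.67$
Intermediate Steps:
$U{\left(w \right)} = \frac{2 \left(-7 + w\right)}{w}$ ($U{\left(w \right)} = 4 \frac{w - 7}{w + w} = 4 \frac{-7 + w}{2 w} = \frac{2 \left(-7 + w\right)}{w}$)
$M{\left(D \right)} = - \frac{8}{3}$ ($M{\left(D \right)} = 2 - \frac{14}{3} = - \frac{8}{3}$)
$m = -135$ ($m = -536 + 401 = -135$)
$\left(M{\left(-22 \right)} + c{\left(-45 \right)}\right) + m = \left(- \frac{8}{3} - 45\right) - 135 = - \frac{143}{3} - 135 = - \frac{548}{3}$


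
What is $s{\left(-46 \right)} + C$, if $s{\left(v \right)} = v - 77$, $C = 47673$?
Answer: $47550$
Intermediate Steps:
$s{\left(v \right)} = -77 + v$ ($s{\left(v \right)} = v - 77 = -77 + v$)
$s{\left(-46 \right)} + C = \left(-77 - 46\right) + 47673 = -123 + 47673 = 47550$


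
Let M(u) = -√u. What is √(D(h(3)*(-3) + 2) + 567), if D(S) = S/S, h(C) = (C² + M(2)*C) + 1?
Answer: 2*√142 ≈ 23.833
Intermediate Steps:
h(C) = 1 + C² - C*√2 (h(C) = (C² + (-√2)*C) + 1 = (C² - C*√2) + 1 = 1 + C² - C*√2)
D(S) = 1
√(D(h(3)*(-3) + 2) + 567) = √(1 + 567) = √568 = 2*√142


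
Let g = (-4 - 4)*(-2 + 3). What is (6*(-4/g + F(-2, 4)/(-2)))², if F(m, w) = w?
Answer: 81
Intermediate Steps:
g = -8 (g = -8*1 = -8)
(6*(-4/g + F(-2, 4)/(-2)))² = (6*(-4/(-8) + 4/(-2)))² = (6*(-4*(-⅛) + 4*(-½)))² = (6*(½ - 2))² = (6*(-3/2))² = (-9)² = 81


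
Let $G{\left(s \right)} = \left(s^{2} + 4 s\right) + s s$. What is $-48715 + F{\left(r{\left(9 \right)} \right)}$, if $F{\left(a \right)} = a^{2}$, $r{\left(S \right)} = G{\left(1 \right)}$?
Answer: $-48679$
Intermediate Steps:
$G{\left(s \right)} = 2 s^{2} + 4 s$ ($G{\left(s \right)} = \left(s^{2} + 4 s\right) + s^{2} = 2 s^{2} + 4 s$)
$r{\left(S \right)} = 6$ ($r{\left(S \right)} = 2 \cdot 1 \left(2 + 1\right) = 2 \cdot 1 \cdot 3 = 6$)
$-48715 + F{\left(r{\left(9 \right)} \right)} = -48715 + 6^{2} = -48715 + 36 = -48679$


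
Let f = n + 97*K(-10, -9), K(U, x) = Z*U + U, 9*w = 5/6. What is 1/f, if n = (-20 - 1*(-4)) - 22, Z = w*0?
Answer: -1/1008 ≈ -0.00099206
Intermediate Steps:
w = 5/54 (w = (5/6)/9 = (5*(⅙))/9 = (⅑)*(⅚) = 5/54 ≈ 0.092593)
Z = 0 (Z = (5/54)*0 = 0)
K(U, x) = U (K(U, x) = 0*U + U = 0 + U = U)
n = -38 (n = (-20 + 4) - 22 = -16 - 22 = -38)
f = -1008 (f = -38 + 97*(-10) = -38 - 970 = -1008)
1/f = 1/(-1008) = -1/1008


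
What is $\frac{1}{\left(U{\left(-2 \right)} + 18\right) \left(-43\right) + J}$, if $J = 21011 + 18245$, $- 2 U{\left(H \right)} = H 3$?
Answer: $\frac{1}{38353} \approx 2.6074 \cdot 10^{-5}$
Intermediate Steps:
$U{\left(H \right)} = - \frac{3 H}{2}$ ($U{\left(H \right)} = - \frac{H 3}{2} = - \frac{3 H}{2}$)
$J = 39256$
$\frac{1}{\left(U{\left(-2 \right)} + 18\right) \left(-43\right) + J} = \frac{1}{\left(\left(- \frac{3}{2}\right) \left(-2\right) + 18\right) \left(-43\right) + 39256} = \frac{1}{\left(3 + 18\right) \left(-43\right) + 39256} = \frac{1}{21 \left(-43\right) + 39256} = \frac{1}{-903 + 39256} = \frac{1}{38353}$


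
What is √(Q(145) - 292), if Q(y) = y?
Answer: 7*I*√3 ≈ 12.124*I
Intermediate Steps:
√(Q(145) - 292) = √(145 - 292) = √(-147) = 7*I*√3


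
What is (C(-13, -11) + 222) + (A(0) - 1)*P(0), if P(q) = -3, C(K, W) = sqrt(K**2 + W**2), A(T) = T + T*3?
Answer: 225 + sqrt(290) ≈ 242.03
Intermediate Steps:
A(T) = 4*T (A(T) = T + 3*T = 4*T)
(C(-13, -11) + 222) + (A(0) - 1)*P(0) = (sqrt((-13)**2 + (-11)**2) + 222) + (4*0 - 1)*(-3) = (sqrt(169 + 121) + 222) + (0 - 1)*(-3) = (sqrt(290) + 222) - 1*(-3) = (222 + sqrt(290)) + 3 = 225 + sqrt(290)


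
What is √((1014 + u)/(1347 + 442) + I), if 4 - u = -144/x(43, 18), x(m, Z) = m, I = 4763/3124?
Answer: √250053468461151/10923634 ≈ 1.4476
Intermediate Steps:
I = 433/284 (I = 4763*(1/3124) = 433/284 ≈ 1.5246)
u = 316/43 (u = 4 - (-144)/43 = 4 - 1*(-144/43) = 4 + 144/43 = 316/43 ≈ 7.3488)
√((1014 + u)/(1347 + 442) + I) = √((1014 + 316/43)/(1347 + 442) + 433/284) = √((43918/43)/1789 + 433/284) = √((43918/43)*(1/1789) + 433/284) = √(43918/76927 + 433/284) = √(45782103/21847268) = √250053468461151/10923634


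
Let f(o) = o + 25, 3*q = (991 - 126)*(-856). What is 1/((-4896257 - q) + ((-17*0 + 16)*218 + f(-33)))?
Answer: -3/13937891 ≈ -2.1524e-7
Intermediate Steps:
q = -740440/3 (q = ((991 - 126)*(-856))/3 = (865*(-856))/3 = (⅓)*(-740440) = -740440/3 ≈ -2.4681e+5)
f(o) = 25 + o
1/((-4896257 - q) + ((-17*0 + 16)*218 + f(-33))) = 1/((-4896257 - 1*(-740440/3)) + ((-17*0 + 16)*218 + (25 - 33))) = 1/((-4896257 + 740440/3) + ((0 + 16)*218 - 8)) = 1/(-13948331/3 + (16*218 - 8)) = 1/(-13948331/3 + (3488 - 8)) = 1/(-13948331/3 + 3480) = 1/(-13937891/3) = -3/13937891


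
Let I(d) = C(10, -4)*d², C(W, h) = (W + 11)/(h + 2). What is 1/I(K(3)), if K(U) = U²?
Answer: -2/1701 ≈ -0.0011758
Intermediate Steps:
C(W, h) = (11 + W)/(2 + h)
I(d) = -21*d²/2 (I(d) = ((11 + 10)/(2 - 4))*d² = (21/(-2))*d² = (-½*21)*d² = -21*d²/2)
1/I(K(3)) = 1/(-21*(3²)²/2) = 1/(-21/2*9²) = 1/(-21/2*81) = 1/(-1701/2) = -2/1701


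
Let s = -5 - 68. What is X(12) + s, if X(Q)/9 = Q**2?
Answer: 1223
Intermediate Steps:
X(Q) = 9*Q**2
s = -73
X(12) + s = 9*12**2 - 73 = 9*144 - 73 = 1296 - 73 = 1223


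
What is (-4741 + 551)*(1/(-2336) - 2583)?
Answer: 12640997455/1168 ≈ 1.0823e+7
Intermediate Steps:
(-4741 + 551)*(1/(-2336) - 2583) = -4190*(-1/2336 - 2583) = -4190*(-6033889/2336) = 12640997455/1168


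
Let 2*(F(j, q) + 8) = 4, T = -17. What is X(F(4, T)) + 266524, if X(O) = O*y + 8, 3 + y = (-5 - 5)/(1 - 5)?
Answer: 266535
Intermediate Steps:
F(j, q) = -6 (F(j, q) = -8 + (½)*4 = -8 + 2 = -6)
y = -½ (y = -3 + (-5 - 5)/(1 - 5) = -3 - 10/(-4) = -3 - 10*(-¼) = -3 + 5/2 = -½ ≈ -0.50000)
X(O) = 8 - O/2 (X(O) = O*(-½) + 8 = -O/2 + 8 = 8 - O/2)
X(F(4, T)) + 266524 = (8 - ½*(-6)) + 266524 = (8 + 3) + 266524 = 11 + 266524 = 266535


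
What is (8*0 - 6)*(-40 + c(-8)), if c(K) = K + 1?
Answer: 282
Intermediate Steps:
c(K) = 1 + K
(8*0 - 6)*(-40 + c(-8)) = (8*0 - 6)*(-40 + (1 - 8)) = (0 - 6)*(-40 - 7) = -6*(-47) = 282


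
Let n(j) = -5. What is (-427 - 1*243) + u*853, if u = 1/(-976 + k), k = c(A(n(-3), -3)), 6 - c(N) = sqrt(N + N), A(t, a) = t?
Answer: (-670*sqrt(10) + 650753*I)/(sqrt(10) - 970*I) ≈ -670.88 + 0.0028668*I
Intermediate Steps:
c(N) = 6 - sqrt(2)*sqrt(N) (c(N) = 6 - sqrt(N + N) = 6 - sqrt(2*N) = 6 - sqrt(2)*sqrt(N))
k = 6 - I*sqrt(10) (k = 6 - sqrt(2)*sqrt(-5) = 6 - sqrt(2)*I*sqrt(5) = 6 - I*sqrt(10) ≈ 6.0 - 3.1623*I)
u = 1/(-970 - I*sqrt(10)) (u = 1/(-976 + (6 - I*sqrt(10))) = 1/(-970 - I*sqrt(10)) ≈ -0.0010309 + 3.361e-6*I)
(-427 - 1*243) + u*853 = (-427 - 1*243) + (I/(sqrt(10) - 970*I))*853 = (-427 - 243) + 853*I/(sqrt(10) - 970*I) = -670 + 853*I/(sqrt(10) - 970*I)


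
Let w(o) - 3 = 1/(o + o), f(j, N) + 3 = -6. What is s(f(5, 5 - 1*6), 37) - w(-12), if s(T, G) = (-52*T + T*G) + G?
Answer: 4057/24 ≈ 169.04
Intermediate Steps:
f(j, N) = -9 (f(j, N) = -3 - 6 = -9)
w(o) = 3 + 1/(2*o) (w(o) = 3 + 1/(o + o) = 3 + 1/(2*o))
s(T, G) = G - 52*T + G*T (s(T, G) = (-52*T + G*T) + G = G - 52*T + G*T)
s(f(5, 5 - 1*6), 37) - w(-12) = (37 - 52*(-9) + 37*(-9)) - (3 + (½)/(-12)) = (37 + 468 - 333) - (3 + (½)*(-1/12)) = 172 - (3 - 1/24) = 172 - 1*71/24 = 172 - 71/24 = 4057/24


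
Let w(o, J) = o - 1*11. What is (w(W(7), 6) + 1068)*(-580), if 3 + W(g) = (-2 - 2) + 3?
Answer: -610740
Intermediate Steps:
W(g) = -4 (W(g) = -3 + ((-2 - 2) + 3) = -3 + (-4 + 3) = -3 - 1 = -4)
w(o, J) = -11 + o (w(o, J) = o - 11 = -11 + o)
(w(W(7), 6) + 1068)*(-580) = ((-11 - 4) + 1068)*(-580) = (-15 + 1068)*(-580) = 1053*(-580) = -610740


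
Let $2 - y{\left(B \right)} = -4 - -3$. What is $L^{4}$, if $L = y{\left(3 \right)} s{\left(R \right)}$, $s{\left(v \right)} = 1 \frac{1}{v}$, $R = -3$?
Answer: $1$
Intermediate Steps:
$y{\left(B \right)} = 3$ ($y{\left(B \right)} = 2 - \left(-4 - -3\right) = 2 - \left(-4 + 3\right) = 2 - -1 = 2 + 1 = 3$)
$s{\left(v \right)} = \frac{1}{v}$
$L = -1$ ($L = \frac{3}{-3} = 3 \left(- \frac{1}{3}\right) = -1$)
$L^{4} = \left(-1\right)^{4} = 1$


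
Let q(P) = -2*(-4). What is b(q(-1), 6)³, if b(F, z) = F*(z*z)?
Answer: 23887872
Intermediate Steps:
q(P) = 8
b(F, z) = F*z²
b(q(-1), 6)³ = (8*6²)³ = (8*36)³ = 288³ = 23887872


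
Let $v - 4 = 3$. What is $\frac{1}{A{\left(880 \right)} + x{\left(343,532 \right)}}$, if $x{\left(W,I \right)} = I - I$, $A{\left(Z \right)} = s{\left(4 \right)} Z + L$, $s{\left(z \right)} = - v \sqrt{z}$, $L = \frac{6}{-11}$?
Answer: $- \frac{11}{135526} \approx -8.1165 \cdot 10^{-5}$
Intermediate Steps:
$v = 7$ ($v = 4 + 3 = 7$)
$L = - \frac{6}{11}$ ($L = 6 \left(- \frac{1}{11}\right) = - \frac{6}{11} \approx -0.54545$)
$s{\left(z \right)} = - 7 \sqrt{z}$ ($s{\left(z \right)} = \left(-1\right) 7 \sqrt{z} = - 7 \sqrt{z}$)
$A{\left(Z \right)} = - \frac{6}{11} - 14 Z$ ($A{\left(Z \right)} = - 7 \sqrt{4} Z - \frac{6}{11} = \left(-7\right) 2 Z - \frac{6}{11} = - 14 Z - \frac{6}{11} = - \frac{6}{11} - 14 Z$)
$x{\left(W,I \right)} = 0$
$\frac{1}{A{\left(880 \right)} + x{\left(343,532 \right)}} = \frac{1}{\left(- \frac{6}{11} - 12320\right) + 0} = \frac{1}{- \frac{135526}{11} + 0} = \frac{1}{- \frac{135526}{11}} = - \frac{11}{135526}$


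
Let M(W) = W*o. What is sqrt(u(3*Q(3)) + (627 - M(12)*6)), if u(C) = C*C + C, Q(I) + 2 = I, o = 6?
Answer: 3*sqrt(23) ≈ 14.387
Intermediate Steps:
Q(I) = -2 + I
M(W) = 6*W (M(W) = W*6 = 6*W)
u(C) = C + C**2 (u(C) = C**2 + C = C + C**2)
sqrt(u(3*Q(3)) + (627 - M(12)*6)) = sqrt((3*(-2 + 3))*(1 + 3*(-2 + 3)) + (627 - 6*12*6)) = sqrt((3*1)*(1 + 3*1) + (627 - 72*6)) = sqrt(3*(1 + 3) + (627 - 1*432)) = sqrt(3*4 + (627 - 432)) = sqrt(12 + 195) = sqrt(207) = 3*sqrt(23)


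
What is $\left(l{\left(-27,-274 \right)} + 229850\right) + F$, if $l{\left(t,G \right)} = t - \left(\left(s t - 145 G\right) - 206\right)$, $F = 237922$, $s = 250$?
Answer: $434971$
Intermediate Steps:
$l{\left(t,G \right)} = 206 - 249 t + 145 G$ ($l{\left(t,G \right)} = t - \left(\left(250 t - 145 G\right) - 206\right) = t - \left(\left(- 145 G + 250 t\right) - 206\right) = t - \left(-206 - 145 G + 250 t\right) = t + \left(206 - 250 t + 145 G\right) = 206 - 249 t + 145 G$)
$\left(l{\left(-27,-274 \right)} + 229850\right) + F = \left(\left(206 - -6723 + 145 \left(-274\right)\right) + 229850\right) + 237922 = \left(\left(206 + 6723 - 39730\right) + 229850\right) + 237922 = \left(-32801 + 229850\right) + 237922 = 197049 + 237922 = 434971$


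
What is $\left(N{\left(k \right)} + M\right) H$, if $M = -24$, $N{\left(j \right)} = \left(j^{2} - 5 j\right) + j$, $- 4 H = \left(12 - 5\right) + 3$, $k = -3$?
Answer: $\frac{15}{2} \approx 7.5$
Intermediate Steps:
$H = - \frac{5}{2}$ ($H = - \frac{\left(12 - 5\right) + 3}{4} = - \frac{7 + 3}{4} = \left(- \frac{1}{4}\right) 10 = - \frac{5}{2} \approx -2.5$)
$N{\left(j \right)} = j^{2} - 4 j$
$\left(N{\left(k \right)} + M\right) H = \left(- 3 \left(-4 - 3\right) - 24\right) \left(- \frac{5}{2}\right) = \left(\left(-3\right) \left(-7\right) - 24\right) \left(- \frac{5}{2}\right) = \left(21 - 24\right) \left(- \frac{5}{2}\right) = \left(-3\right) \left(- \frac{5}{2}\right) = \frac{15}{2}$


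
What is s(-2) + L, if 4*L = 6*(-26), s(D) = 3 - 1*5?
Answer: -41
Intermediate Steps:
s(D) = -2 (s(D) = 3 - 5 = -2)
L = -39 (L = (6*(-26))/4 = (¼)*(-156) = -39)
s(-2) + L = -2 - 39 = -41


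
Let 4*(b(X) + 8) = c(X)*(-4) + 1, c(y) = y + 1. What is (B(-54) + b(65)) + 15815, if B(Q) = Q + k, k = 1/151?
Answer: 9475103/604 ≈ 15687.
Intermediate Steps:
c(y) = 1 + y
k = 1/151 ≈ 0.0066225
B(Q) = 1/151 + Q (B(Q) = Q + 1/151 = 1/151 + Q)
b(X) = -35/4 - X (b(X) = -8 + ((1 + X)*(-4) + 1)/4 = -8 + ((-4 - 4*X) + 1)/4 = -8 + (-3 - 4*X)/4 = -8 + (-¾ - X) = -35/4 - X)
(B(-54) + b(65)) + 15815 = ((1/151 - 54) + (-35/4 - 1*65)) + 15815 = (-8153/151 + (-35/4 - 65)) + 15815 = (-8153/151 - 295/4) + 15815 = -77157/604 + 15815 = 9475103/604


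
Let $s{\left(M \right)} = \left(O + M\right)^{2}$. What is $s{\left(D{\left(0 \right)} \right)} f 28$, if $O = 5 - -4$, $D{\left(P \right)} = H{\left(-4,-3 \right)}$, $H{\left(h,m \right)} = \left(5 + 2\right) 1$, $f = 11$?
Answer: $78848$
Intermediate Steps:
$H{\left(h,m \right)} = 7$ ($H{\left(h,m \right)} = 7 \cdot 1 = 7$)
$D{\left(P \right)} = 7$
$O = 9$ ($O = 5 + 4 = 9$)
$s{\left(M \right)} = \left(9 + M\right)^{2}$
$s{\left(D{\left(0 \right)} \right)} f 28 = \left(9 + 7\right)^{2} \cdot 11 \cdot 28 = 16^{2} \cdot 308 = 256 \cdot 308 = 78848$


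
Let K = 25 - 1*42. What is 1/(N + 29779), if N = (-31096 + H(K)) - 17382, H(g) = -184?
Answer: -1/18883 ≈ -5.2958e-5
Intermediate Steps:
K = -17 (K = 25 - 42 = -17)
N = -48662 (N = (-31096 - 184) - 17382 = -31280 - 17382 = -48662)
1/(N + 29779) = 1/(-48662 + 29779) = 1/(-18883) = -1/18883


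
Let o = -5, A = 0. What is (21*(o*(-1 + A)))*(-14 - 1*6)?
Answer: -2100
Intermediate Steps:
(21*(o*(-1 + A)))*(-14 - 1*6) = (21*(-5*(-1 + 0)))*(-14 - 1*6) = (21*(-5*(-1)))*(-14 - 6) = (21*5)*(-20) = 105*(-20) = -2100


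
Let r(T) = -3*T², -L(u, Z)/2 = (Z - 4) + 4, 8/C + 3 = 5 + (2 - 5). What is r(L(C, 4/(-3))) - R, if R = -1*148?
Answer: 380/3 ≈ 126.67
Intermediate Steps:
C = -8 (C = 8/(-3 + (5 + (2 - 5))) = 8/(-3 + (5 - 3)) = 8/(-3 + 2) = 8/(-1) = 8*(-1) = -8)
L(u, Z) = -2*Z (L(u, Z) = -2*((Z - 4) + 4) = -2*((-4 + Z) + 4) = -2*Z)
R = -148
r(L(C, 4/(-3))) - R = -3*(-8/(-3))² - 1*(-148) = -3*(-8*(-1)/3)² + 148 = -3*(-2*(-4/3))² + 148 = -3*(8/3)² + 148 = -3*64/9 + 148 = -64/3 + 148 = 380/3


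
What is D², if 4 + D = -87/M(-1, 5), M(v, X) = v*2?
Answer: 6241/4 ≈ 1560.3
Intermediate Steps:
M(v, X) = 2*v
D = 79/2 (D = -4 - 87/(2*(-1)) = -4 - 87/(-2) = -4 - 87*(-½) = -4 + 87/2 = 79/2 ≈ 39.500)
D² = (79/2)² = 6241/4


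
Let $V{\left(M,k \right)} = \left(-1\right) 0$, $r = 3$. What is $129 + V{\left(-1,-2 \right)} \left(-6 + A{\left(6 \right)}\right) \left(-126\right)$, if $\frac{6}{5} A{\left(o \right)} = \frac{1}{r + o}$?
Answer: $129$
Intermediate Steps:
$V{\left(M,k \right)} = 0$
$A{\left(o \right)} = \frac{5}{6 \left(3 + o\right)}$
$129 + V{\left(-1,-2 \right)} \left(-6 + A{\left(6 \right)}\right) \left(-126\right) = 129 + 0 \left(-6 + \frac{5}{6 \left(3 + 6\right)}\right) \left(-126\right) = 129 + 0 \left(-6 + \frac{5}{6 \cdot 9}\right) \left(-126\right) = 129 + 0 \left(-6 + \frac{5}{6} \cdot \frac{1}{9}\right) \left(-126\right) = 129 + 0 \left(-6 + \frac{5}{54}\right) \left(-126\right) = 129 + 0 \left(- \frac{319}{54}\right) \left(-126\right) = 129 + 0 \left(-126\right) = 129 + 0 = 129$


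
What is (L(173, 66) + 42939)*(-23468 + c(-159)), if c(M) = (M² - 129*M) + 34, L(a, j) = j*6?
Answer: 968883930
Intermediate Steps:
L(a, j) = 6*j
c(M) = 34 + M² - 129*M
(L(173, 66) + 42939)*(-23468 + c(-159)) = (6*66 + 42939)*(-23468 + (34 + (-159)² - 129*(-159))) = (396 + 42939)*(-23468 + (34 + 25281 + 20511)) = 43335*(-23468 + 45826) = 43335*22358 = 968883930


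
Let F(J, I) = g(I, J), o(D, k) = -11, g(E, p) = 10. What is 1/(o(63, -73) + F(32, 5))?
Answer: -1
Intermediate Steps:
F(J, I) = 10
1/(o(63, -73) + F(32, 5)) = 1/(-11 + 10) = 1/(-1) = -1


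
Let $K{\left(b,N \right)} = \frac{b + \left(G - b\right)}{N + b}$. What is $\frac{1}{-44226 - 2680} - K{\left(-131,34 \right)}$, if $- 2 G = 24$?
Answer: $- \frac{562969}{4549882} \approx -0.12373$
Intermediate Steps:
$G = -12$ ($G = \left(- \frac{1}{2}\right) 24 = -12$)
$K{\left(b,N \right)} = - \frac{12}{N + b}$ ($K{\left(b,N \right)} = \frac{b - \left(12 + b\right)}{N + b} = - \frac{12}{N + b}$)
$\frac{1}{-44226 - 2680} - K{\left(-131,34 \right)} = \frac{1}{-44226 - 2680} - - \frac{12}{34 - 131} = \frac{1}{-46906} - - \frac{12}{-97} = - \frac{1}{46906} - \left(-12\right) \left(- \frac{1}{97}\right) = - \frac{1}{46906} - \frac{12}{97} = - \frac{562969}{4549882}$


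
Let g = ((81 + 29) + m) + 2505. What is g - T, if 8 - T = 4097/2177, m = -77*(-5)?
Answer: 6517681/2177 ≈ 2993.9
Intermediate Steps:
m = 385 (m = -7*(-55) = 385)
g = 3000 (g = ((81 + 29) + 385) + 2505 = (110 + 385) + 2505 = 495 + 2505 = 3000)
T = 13319/2177 (T = 8 - 4097/2177 = 13319/2177 ≈ 6.1180)
g - T = 3000 - 1*13319/2177 = 3000 - 13319/2177 = 6517681/2177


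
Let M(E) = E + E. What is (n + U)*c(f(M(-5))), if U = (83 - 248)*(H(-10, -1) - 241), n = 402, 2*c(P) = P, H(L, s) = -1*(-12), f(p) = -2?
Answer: -38187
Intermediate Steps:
M(E) = 2*E
H(L, s) = 12
c(P) = P/2
U = 37785 (U = (83 - 248)*(12 - 241) = -165*(-229) = 37785)
(n + U)*c(f(M(-5))) = (402 + 37785)*((½)*(-2)) = 38187*(-1) = -38187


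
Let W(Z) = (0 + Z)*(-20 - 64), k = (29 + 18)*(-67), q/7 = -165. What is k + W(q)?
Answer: 93871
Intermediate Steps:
q = -1155 (q = 7*(-165) = -1155)
k = -3149 (k = 47*(-67) = -3149)
W(Z) = -84*Z (W(Z) = Z*(-84) = -84*Z)
k + W(q) = -3149 - 84*(-1155) = -3149 + 97020 = 93871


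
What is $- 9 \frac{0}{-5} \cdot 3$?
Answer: $0$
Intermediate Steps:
$- 9 \frac{0}{-5} \cdot 3 = - 9 \cdot 0 \left(- \frac{1}{5}\right) 3 = \left(-9\right) 0 \cdot 3 = 0 \cdot 3 = 0$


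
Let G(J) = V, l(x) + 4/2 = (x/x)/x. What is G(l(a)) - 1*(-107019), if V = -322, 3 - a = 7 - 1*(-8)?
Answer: 106697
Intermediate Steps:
a = -12 (a = 3 - (7 - 1*(-8)) = 3 - (7 + 8) = 3 - 1*15 = 3 - 15 = -12)
l(x) = -2 + 1/x (l(x) = -2 + (x/x)/x = -2 + 1/x)
G(J) = -322
G(l(a)) - 1*(-107019) = -322 - 1*(-107019) = -322 + 107019 = 106697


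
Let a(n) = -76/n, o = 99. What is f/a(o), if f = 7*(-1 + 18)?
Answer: -11781/76 ≈ -155.01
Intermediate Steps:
f = 119 (f = 7*17 = 119)
f/a(o) = 119/((-76/99)) = 119/((-76*1/99)) = 119/(-76/99) = 119*(-99/76) = -11781/76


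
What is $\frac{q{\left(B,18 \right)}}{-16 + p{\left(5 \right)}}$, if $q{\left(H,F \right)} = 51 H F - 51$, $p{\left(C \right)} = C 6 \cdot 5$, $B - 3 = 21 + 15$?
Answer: $\frac{35751}{134} \approx 266.8$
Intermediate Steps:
$B = 39$ ($B = 3 + \left(21 + 15\right) = 3 + 36 = 39$)
$p{\left(C \right)} = 30 C$ ($p{\left(C \right)} = 6 C 5 = 30 C$)
$q{\left(H,F \right)} = -51 + 51 F H$ ($q{\left(H,F \right)} = 51 F H - 51 = -51 + 51 F H$)
$\frac{q{\left(B,18 \right)}}{-16 + p{\left(5 \right)}} = \frac{-51 + 51 \cdot 18 \cdot 39}{-16 + 30 \cdot 5} = \frac{-51 + 35802}{-16 + 150} = \frac{35751}{134}$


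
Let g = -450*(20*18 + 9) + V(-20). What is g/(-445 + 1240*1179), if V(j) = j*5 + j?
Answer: -33234/292303 ≈ -0.11370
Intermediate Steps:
V(j) = 6*j (V(j) = 5*j + j = 6*j)
g = -166170 (g = -450*(20*18 + 9) + 6*(-20) = -450*(360 + 9) - 120 = -450*369 - 120 = -166050 - 120 = -166170)
g/(-445 + 1240*1179) = -166170/(-445 + 1240*1179) = -166170/(-445 + 1461960) = -166170/1461515 = -166170*1/1461515 = -33234/292303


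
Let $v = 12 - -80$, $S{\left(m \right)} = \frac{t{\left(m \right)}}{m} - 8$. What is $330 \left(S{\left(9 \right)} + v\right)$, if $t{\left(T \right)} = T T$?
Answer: $30690$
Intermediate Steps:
$t{\left(T \right)} = T^{2}$
$S{\left(m \right)} = -8 + m$ ($S{\left(m \right)} = \frac{m^{2}}{m} - 8 = m - 8 = -8 + m$)
$v = 92$ ($v = 12 + 80 = 92$)
$330 \left(S{\left(9 \right)} + v\right) = 330 \left(\left(-8 + 9\right) + 92\right) = 330 \left(1 + 92\right) = 330 \cdot 93 = 30690$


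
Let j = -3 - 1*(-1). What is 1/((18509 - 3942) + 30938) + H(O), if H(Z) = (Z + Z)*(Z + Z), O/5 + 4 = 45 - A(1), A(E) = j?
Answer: 8413874501/45505 ≈ 1.8490e+5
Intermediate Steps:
j = -2 (j = -3 + 1 = -2)
A(E) = -2
O = 215 (O = -20 + 5*(45 - 1*(-2)) = -20 + 5*(45 + 2) = -20 + 5*47 = -20 + 235 = 215)
H(Z) = 4*Z² (H(Z) = (2*Z)*(2*Z) = 4*Z²)
1/((18509 - 3942) + 30938) + H(O) = 1/((18509 - 3942) + 30938) + 4*215² = 1/(14567 + 30938) + 4*46225 = 1/45505 + 184900 = 8413874501/45505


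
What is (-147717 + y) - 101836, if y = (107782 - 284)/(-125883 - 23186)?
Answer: -37200723655/149069 ≈ -2.4955e+5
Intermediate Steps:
y = -107498/149069 (y = 107498/(-149069) = 107498*(-1/149069) = -107498/149069 ≈ -0.72113)
(-147717 + y) - 101836 = (-147717 - 107498/149069) - 101836 = -22020132971/149069 - 101836 = -37200723655/149069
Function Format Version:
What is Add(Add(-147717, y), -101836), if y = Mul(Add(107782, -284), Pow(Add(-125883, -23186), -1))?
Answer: Rational(-37200723655, 149069) ≈ -2.4955e+5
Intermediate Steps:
y = Rational(-107498, 149069) (y = Mul(107498, Pow(-149069, -1)) = Mul(107498, Rational(-1, 149069)) = Rational(-107498, 149069) ≈ -0.72113)
Add(Add(-147717, y), -101836) = Add(Add(-147717, Rational(-107498, 149069)), -101836) = Add(Rational(-22020132971, 149069), -101836) = Rational(-37200723655, 149069)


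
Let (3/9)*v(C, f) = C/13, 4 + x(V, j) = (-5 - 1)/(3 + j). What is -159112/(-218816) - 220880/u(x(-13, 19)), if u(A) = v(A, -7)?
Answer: 863938700029/3856632 ≈ 2.2401e+5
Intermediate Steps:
x(V, j) = -4 - 6/(3 + j) (x(V, j) = -4 + (-5 - 1)/(3 + j) = -4 - 6/(3 + j))
v(C, f) = 3*C/13 (v(C, f) = 3*(C/13) = 3*C/13)
u(A) = 3*A/13
-159112/(-218816) - 220880/u(x(-13, 19)) = -159112/(-218816) - 220880*13*(3 + 19)/(6*(-9 - 2*19)) = -159112*(-1/218816) - 220880*143/(3*(-9 - 38)) = 19889/27352 - 220880/(3*(2*(1/22)*(-47))/13) = 19889/27352 - 220880/((3/13)*(-47/11)) = 19889/27352 - 220880/(-141/143) = 19889/27352 - 220880*(-143/141) = 19889/27352 + 31585840/141 = 863938700029/3856632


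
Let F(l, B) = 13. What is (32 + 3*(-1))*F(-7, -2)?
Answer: 377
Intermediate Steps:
(32 + 3*(-1))*F(-7, -2) = (32 + 3*(-1))*13 = (32 - 3)*13 = 29*13 = 377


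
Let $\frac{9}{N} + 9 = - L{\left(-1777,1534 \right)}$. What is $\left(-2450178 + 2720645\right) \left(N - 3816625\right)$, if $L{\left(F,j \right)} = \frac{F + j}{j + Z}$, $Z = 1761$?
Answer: $- \frac{3373462891332265}{3268} \approx -1.0323 \cdot 10^{12}$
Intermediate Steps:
$L{\left(F,j \right)} = \frac{F + j}{1761 + j}$ ($L{\left(F,j \right)} = \frac{F + j}{j + 1761} = \frac{F + j}{1761 + j}$)
$N = - \frac{3295}{3268}$ ($N = \frac{9}{-9 - \frac{-1777 + 1534}{1761 + 1534}} = \frac{9}{-9 - \frac{1}{3295} \left(-243\right)} = \frac{9}{-9 - - \frac{243}{3295}} = \frac{9}{-9 + \frac{243}{3295}} = \frac{9}{- \frac{29412}{3295}} = 9 \left(- \frac{3295}{29412}\right) = - \frac{3295}{3268} \approx -1.0083$)
$\left(-2450178 + 2720645\right) \left(N - 3816625\right) = \left(-2450178 + 2720645\right) \left(- \frac{3295}{3268} - 3816625\right) = 270467 \left(- \frac{12472733795}{3268}\right) = - \frac{3373462891332265}{3268}$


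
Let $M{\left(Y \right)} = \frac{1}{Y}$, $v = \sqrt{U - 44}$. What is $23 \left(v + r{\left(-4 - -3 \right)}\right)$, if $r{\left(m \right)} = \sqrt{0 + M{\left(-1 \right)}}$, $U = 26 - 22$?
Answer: $i \left(23 + 46 \sqrt{10}\right) \approx 168.46 i$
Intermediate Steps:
$U = 4$ ($U = 26 - 22 = 4$)
$v = 2 i \sqrt{10}$ ($v = \sqrt{4 - 44} = \sqrt{-40} = 2 i \sqrt{10} \approx 6.3246 i$)
$r{\left(m \right)} = i$ ($r{\left(m \right)} = \sqrt{0 + \frac{1}{-1}} = \sqrt{0 - 1} = \sqrt{-1} = i$)
$23 \left(v + r{\left(-4 - -3 \right)}\right) = 23 \left(2 i \sqrt{10} + i\right) = 23 \left(i + 2 i \sqrt{10}\right) = 23 i + 46 i \sqrt{10}$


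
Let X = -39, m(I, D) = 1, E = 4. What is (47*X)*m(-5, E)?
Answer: -1833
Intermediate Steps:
(47*X)*m(-5, E) = (47*(-39))*1 = -1833*1 = -1833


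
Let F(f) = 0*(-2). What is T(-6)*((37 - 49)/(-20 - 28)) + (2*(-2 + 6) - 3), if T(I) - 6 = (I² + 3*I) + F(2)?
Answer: 11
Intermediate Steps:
F(f) = 0
T(I) = 6 + I² + 3*I (T(I) = 6 + ((I² + 3*I) + 0) = 6 + (I² + 3*I) = 6 + I² + 3*I)
T(-6)*((37 - 49)/(-20 - 28)) + (2*(-2 + 6) - 3) = (6 + (-6)² + 3*(-6))*((37 - 49)/(-20 - 28)) + (2*(-2 + 6) - 3) = (6 + 36 - 18)*(-12/(-48)) + (2*4 - 3) = 24*(-12*(-1/48)) + (8 - 3) = 24*(¼) + 5 = 6 + 5 = 11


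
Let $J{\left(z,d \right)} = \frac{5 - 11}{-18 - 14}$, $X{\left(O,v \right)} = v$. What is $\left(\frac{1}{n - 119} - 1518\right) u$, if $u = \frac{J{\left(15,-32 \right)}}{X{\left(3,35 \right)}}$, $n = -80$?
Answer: $- \frac{906249}{111440} \approx -8.1322$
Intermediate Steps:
$J{\left(z,d \right)} = \frac{3}{16}$ ($J{\left(z,d \right)} = - \frac{6}{-32} = \left(-6\right) \left(- \frac{1}{32}\right) = \frac{3}{16}$)
$u = \frac{3}{560}$ ($u = \frac{3}{16 \cdot 35} = \frac{3}{16} \cdot \frac{1}{35} = \frac{3}{560} \approx 0.0053571$)
$\left(\frac{1}{n - 119} - 1518\right) u = \left(\frac{1}{-80 - 119} - 1518\right) \frac{3}{560} = \left(\frac{1}{-199} - 1518\right) \frac{3}{560} = \left(- \frac{1}{199} - 1518\right) \frac{3}{560} = \left(- \frac{302083}{199}\right) \frac{3}{560} = - \frac{906249}{111440}$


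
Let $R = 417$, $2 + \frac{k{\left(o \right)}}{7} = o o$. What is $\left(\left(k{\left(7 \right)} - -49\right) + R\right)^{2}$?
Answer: $632025$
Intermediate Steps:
$k{\left(o \right)} = -14 + 7 o^{2}$ ($k{\left(o \right)} = -14 + 7 o o = -14 + 7 o^{2}$)
$\left(\left(k{\left(7 \right)} - -49\right) + R\right)^{2} = \left(\left(\left(-14 + 7 \cdot 7^{2}\right) - -49\right) + 417\right)^{2} = \left(\left(\left(-14 + 7 \cdot 49\right) + 49\right) + 417\right)^{2} = \left(\left(\left(-14 + 343\right) + 49\right) + 417\right)^{2} = \left(\left(329 + 49\right) + 417\right)^{2} = \left(378 + 417\right)^{2} = 795^{2} = 632025$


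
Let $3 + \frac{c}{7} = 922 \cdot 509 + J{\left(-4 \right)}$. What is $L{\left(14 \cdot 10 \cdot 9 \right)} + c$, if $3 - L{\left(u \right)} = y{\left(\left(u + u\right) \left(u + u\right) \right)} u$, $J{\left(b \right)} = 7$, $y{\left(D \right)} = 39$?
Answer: $3235977$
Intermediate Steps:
$L{\left(u \right)} = 3 - 39 u$
$c = 3285114$ ($c = -21 + 7 \left(922 \cdot 509 + 7\right) = -21 + 7 \left(469298 + 7\right) = -21 + 7 \cdot 469305 = -21 + 3285135 = 3285114$)
$L{\left(14 \cdot 10 \cdot 9 \right)} + c = \left(3 - 39 \cdot 14 \cdot 10 \cdot 9\right) + 3285114 = \left(3 - 39 \cdot 140 \cdot 9\right) + 3285114 = \left(3 - 49140\right) + 3285114 = -49137 + 3285114 = 3235977$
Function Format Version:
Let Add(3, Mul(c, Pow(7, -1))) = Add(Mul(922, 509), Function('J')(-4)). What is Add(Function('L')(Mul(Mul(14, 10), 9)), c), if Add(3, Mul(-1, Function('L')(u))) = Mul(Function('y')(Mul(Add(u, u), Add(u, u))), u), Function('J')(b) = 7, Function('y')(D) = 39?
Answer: 3235977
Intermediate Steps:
Function('L')(u) = Add(3, Mul(-39, u)) (Function('L')(u) = Add(3, Mul(-1, Mul(39, u))) = Add(3, Mul(-39, u)))
c = 3285114 (c = Add(-21, Mul(7, Add(Mul(922, 509), 7))) = Add(-21, Mul(7, Add(469298, 7))) = Add(-21, Mul(7, 469305)) = Add(-21, 3285135) = 3285114)
Add(Function('L')(Mul(Mul(14, 10), 9)), c) = Add(Add(3, Mul(-39, Mul(Mul(14, 10), 9))), 3285114) = Add(Add(3, Mul(-39, Mul(140, 9))), 3285114) = Add(Add(3, Mul(-39, 1260)), 3285114) = Add(Add(3, -49140), 3285114) = Add(-49137, 3285114) = 3235977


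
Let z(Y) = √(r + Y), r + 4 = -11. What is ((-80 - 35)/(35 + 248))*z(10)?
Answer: -115*I*√5/283 ≈ -0.90865*I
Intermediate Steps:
r = -15 (r = -4 - 11 = -15)
z(Y) = √(-15 + Y)
((-80 - 35)/(35 + 248))*z(10) = ((-80 - 35)/(35 + 248))*√(-15 + 10) = (-115/283)*√(-5) = (-115*1/283)*(I*√5) = -115*I*√5/283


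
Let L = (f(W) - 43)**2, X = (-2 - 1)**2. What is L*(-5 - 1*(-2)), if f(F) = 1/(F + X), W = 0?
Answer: -148996/27 ≈ -5518.4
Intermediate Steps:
X = 9 (X = (-3)**2 = 9)
f(F) = 1/(9 + F) (f(F) = 1/(F + 9) = 1/(9 + F))
L = 148996/81 (L = (1/(9 + 0) - 43)**2 = (1/9 - 43)**2 = (-386/9)**2 = 148996/81 ≈ 1839.5)
L*(-5 - 1*(-2)) = 148996*(-5 - 1*(-2))/81 = 148996*(-5 + 2)/81 = (148996/81)*(-3) = -148996/27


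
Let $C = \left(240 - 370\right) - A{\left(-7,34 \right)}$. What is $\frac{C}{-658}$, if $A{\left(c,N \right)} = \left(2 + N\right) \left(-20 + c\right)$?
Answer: $- \frac{421}{329} \approx -1.2796$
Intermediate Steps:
$A{\left(c,N \right)} = \left(-20 + c\right) \left(2 + N\right)$
$C = 842$ ($C = \left(240 - 370\right) - \left(-40 - 680 + 2 \left(-7\right) + 34 \left(-7\right)\right) = \left(240 - 370\right) - \left(-40 - 680 - 14 - 238\right) = -130 - -972 = -130 + 972 = 842$)
$\frac{C}{-658} = \frac{842}{-658} = 842 \left(- \frac{1}{658}\right) = - \frac{421}{329}$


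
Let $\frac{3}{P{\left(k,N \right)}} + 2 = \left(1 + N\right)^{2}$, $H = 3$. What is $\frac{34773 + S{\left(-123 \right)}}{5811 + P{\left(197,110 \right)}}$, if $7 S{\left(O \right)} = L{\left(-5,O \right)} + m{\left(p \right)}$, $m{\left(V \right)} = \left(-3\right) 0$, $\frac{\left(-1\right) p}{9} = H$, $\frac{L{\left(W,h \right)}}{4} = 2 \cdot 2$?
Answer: $\frac{2998777213}{501099984} \approx 5.9844$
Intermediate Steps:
$L{\left(W,h \right)} = 16$ ($L{\left(W,h \right)} = 4 \cdot 2 \cdot 2 = 4 \cdot 4 = 16$)
$P{\left(k,N \right)} = \frac{3}{-2 + \left(1 + N\right)^{2}}$
$p = -27$ ($p = \left(-9\right) 3 = -27$)
$m{\left(V \right)} = 0$
$S{\left(O \right)} = \frac{16}{7}$ ($S{\left(O \right)} = \frac{16 + 0}{7} = \frac{1}{7} \cdot 16 = \frac{16}{7}$)
$\frac{34773 + S{\left(-123 \right)}}{5811 + P{\left(197,110 \right)}} = \frac{34773 + \frac{16}{7}}{5811 + \frac{3}{-2 + \left(1 + 110\right)^{2}}} = \frac{243427}{7 \left(5811 + \frac{3}{-2 + 111^{2}}\right)} = \frac{243427}{7 \left(5811 + \frac{3}{-2 + 12321}\right)} = \frac{243427}{7 \left(5811 + \frac{3}{12319}\right)} = \frac{243427}{7 \cdot \frac{71585712}{12319}} = \frac{243427}{7} \cdot \frac{12319}{71585712} = \frac{2998777213}{501099984}$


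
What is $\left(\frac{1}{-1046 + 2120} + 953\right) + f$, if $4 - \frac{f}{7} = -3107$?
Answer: $\frac{24412021}{1074} \approx 22730.0$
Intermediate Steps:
$f = 21777$ ($f = 28 - -21749 = 28 + 21749 = 21777$)
$\left(\frac{1}{-1046 + 2120} + 953\right) + f = \left(\frac{1}{-1046 + 2120} + 953\right) + 21777 = \left(\frac{1}{1074} + 953\right) + 21777 = \frac{1023523}{1074} + 21777 = \frac{24412021}{1074}$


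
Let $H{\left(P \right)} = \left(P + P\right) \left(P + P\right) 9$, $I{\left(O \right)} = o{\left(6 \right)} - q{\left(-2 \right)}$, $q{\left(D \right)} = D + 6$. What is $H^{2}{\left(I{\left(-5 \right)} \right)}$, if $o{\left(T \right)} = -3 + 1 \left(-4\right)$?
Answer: $18974736$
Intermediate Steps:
$q{\left(D \right)} = 6 + D$
$o{\left(T \right)} = -7$ ($o{\left(T \right)} = -3 - 4 = -7$)
$I{\left(O \right)} = -11$ ($I{\left(O \right)} = -7 - \left(6 - 2\right) = -7 - 4 = -11$)
$H{\left(P \right)} = 36 P^{2}$ ($H{\left(P \right)} = 2 P 2 P 9 = 4 P^{2} \cdot 9 = 36 P^{2}$)
$H^{2}{\left(I{\left(-5 \right)} \right)} = \left(36 \left(-11\right)^{2}\right)^{2} = \left(36 \cdot 121\right)^{2} = 4356^{2} = 18974736$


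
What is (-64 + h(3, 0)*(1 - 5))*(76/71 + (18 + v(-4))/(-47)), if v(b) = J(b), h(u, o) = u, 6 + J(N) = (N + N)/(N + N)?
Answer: -201324/3337 ≈ -60.331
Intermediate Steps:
J(N) = -5 (J(N) = -6 + (N + N)/(N + N) = -6 + (2*N)/((2*N)) = -6 + (2*N)*(1/(2*N)) = -6 + 1 = -5)
v(b) = -5
(-64 + h(3, 0)*(1 - 5))*(76/71 + (18 + v(-4))/(-47)) = (-64 + 3*(1 - 5))*(76/71 + (18 - 5)/(-47)) = (-64 + 3*(-4))*(76*(1/71) + 13*(-1/47)) = (-64 - 12)*(76/71 - 13/47) = -76*2649/3337 = -201324/3337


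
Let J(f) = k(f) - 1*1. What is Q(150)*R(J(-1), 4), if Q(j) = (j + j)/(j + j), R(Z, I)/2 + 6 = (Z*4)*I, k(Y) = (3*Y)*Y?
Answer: 52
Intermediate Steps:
k(Y) = 3*Y²
J(f) = -1 + 3*f² (J(f) = 3*f² - 1*1 = 3*f² - 1 = -1 + 3*f²)
R(Z, I) = -12 + 8*I*Z (R(Z, I) = -12 + 2*((Z*4)*I) = -12 + 2*((4*Z)*I) = -12 + 2*(4*I*Z) = -12 + 8*I*Z)
Q(j) = 1 (Q(j) = (2*j)/((2*j)) = (2*j)*(1/(2*j)) = 1)
Q(150)*R(J(-1), 4) = 1*(-12 + 8*4*(-1 + 3*(-1)²)) = 1*(-12 + 8*4*(-1 + 3*1)) = 1*(-12 + 8*4*(-1 + 3)) = 1*(-12 + 8*4*2) = 1*(-12 + 64) = 1*52 = 52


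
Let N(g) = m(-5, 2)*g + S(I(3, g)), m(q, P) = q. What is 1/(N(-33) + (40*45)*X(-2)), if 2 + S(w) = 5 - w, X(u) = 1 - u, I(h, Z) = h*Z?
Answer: 1/5667 ≈ 0.00017646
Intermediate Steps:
I(h, Z) = Z*h
S(w) = 3 - w (S(w) = -2 + (5 - w) = 3 - w)
N(g) = 3 - 8*g (N(g) = -5*g + (3 - g*3) = -5*g + (3 - 3*g) = 3 - 8*g)
1/(N(-33) + (40*45)*X(-2)) = 1/((3 - 8*(-33)) + (40*45)*(1 - 1*(-2))) = 1/((3 + 264) + 1800*(1 + 2)) = 1/(267 + 1800*3) = 1/(267 + 5400) = 1/5667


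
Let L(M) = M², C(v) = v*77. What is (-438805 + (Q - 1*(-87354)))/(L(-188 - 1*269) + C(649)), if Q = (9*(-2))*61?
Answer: -352549/258822 ≈ -1.3621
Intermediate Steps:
C(v) = 77*v
Q = -1098 (Q = -18*61 = -1098)
(-438805 + (Q - 1*(-87354)))/(L(-188 - 1*269) + C(649)) = (-438805 + (-1098 - 1*(-87354)))/((-188 - 1*269)² + 77*649) = (-438805 + (-1098 + 87354))/((-188 - 269)² + 49973) = (-438805 + 86256)/((-457)² + 49973) = -352549/(208849 + 49973) = -352549/258822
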